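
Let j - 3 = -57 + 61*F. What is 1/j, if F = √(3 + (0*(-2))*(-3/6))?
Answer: 18/2749 + 61*√3/8247 ≈ 0.019359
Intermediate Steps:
F = √3 (F = √(3 + 0*(-3*⅙)) = √(3 + 0*(-½)) = √(3 + 0) = √3 ≈ 1.7320)
j = -54 + 61*√3 (j = 3 + (-57 + 61*√3) = -54 + 61*√3 ≈ 51.655)
1/j = 1/(-54 + 61*√3)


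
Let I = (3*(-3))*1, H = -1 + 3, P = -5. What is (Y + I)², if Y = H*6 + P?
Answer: 4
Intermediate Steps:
H = 2
I = -9 (I = -9*1 = -9)
Y = 7 (Y = 2*6 - 5 = 12 - 5 = 7)
(Y + I)² = (7 - 9)² = (-2)² = 4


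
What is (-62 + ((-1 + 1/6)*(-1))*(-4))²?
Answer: 38416/9 ≈ 4268.4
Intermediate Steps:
(-62 + ((-1 + 1/6)*(-1))*(-4))² = (-62 + ((-1 + ⅙)*(-1))*(-4))² = (-62 - ⅚*(-1)*(-4))² = (-62 + (⅚)*(-4))² = (-62 - 10/3)² = (-196/3)² = 38416/9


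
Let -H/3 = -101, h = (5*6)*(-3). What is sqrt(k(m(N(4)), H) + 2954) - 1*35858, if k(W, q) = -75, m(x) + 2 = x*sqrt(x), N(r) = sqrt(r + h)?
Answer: -35858 + sqrt(2879) ≈ -35804.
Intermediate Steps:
h = -90 (h = 30*(-3) = -90)
H = 303 (H = -3*(-101) = 303)
N(r) = sqrt(-90 + r) (N(r) = sqrt(r - 90) = sqrt(-90 + r))
m(x) = -2 + x**(3/2) (m(x) = -2 + x*sqrt(x) = -2 + x**(3/2))
sqrt(k(m(N(4)), H) + 2954) - 1*35858 = sqrt(-75 + 2954) - 1*35858 = sqrt(2879) - 35858 = -35858 + sqrt(2879)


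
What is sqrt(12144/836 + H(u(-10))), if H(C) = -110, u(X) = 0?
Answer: I*sqrt(34466)/19 ≈ 9.7711*I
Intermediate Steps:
sqrt(12144/836 + H(u(-10))) = sqrt(12144/836 - 110) = sqrt(12144*(1/836) - 110) = sqrt(276/19 - 110) = sqrt(-1814/19) = I*sqrt(34466)/19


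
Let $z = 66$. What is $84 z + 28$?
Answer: $5572$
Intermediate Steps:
$84 z + 28 = 84 \cdot 66 + 28 = 5544 + 28 = 5572$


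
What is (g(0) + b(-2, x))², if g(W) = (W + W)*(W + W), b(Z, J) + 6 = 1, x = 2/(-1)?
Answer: 25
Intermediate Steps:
x = -2 (x = 2*(-1) = -2)
b(Z, J) = -5 (b(Z, J) = -6 + 1 = -5)
g(W) = 4*W² (g(W) = (2*W)*(2*W) = 4*W²)
(g(0) + b(-2, x))² = (4*0² - 5)² = (4*0 - 5)² = (0 - 5)² = (-5)² = 25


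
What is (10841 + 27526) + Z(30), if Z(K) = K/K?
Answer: 38368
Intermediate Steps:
Z(K) = 1
(10841 + 27526) + Z(30) = (10841 + 27526) + 1 = 38367 + 1 = 38368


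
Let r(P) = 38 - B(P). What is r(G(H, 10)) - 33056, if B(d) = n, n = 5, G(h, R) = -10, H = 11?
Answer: -33023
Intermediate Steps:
B(d) = 5
r(P) = 33 (r(P) = 38 - 1*5 = 38 - 5 = 33)
r(G(H, 10)) - 33056 = 33 - 33056 = -33023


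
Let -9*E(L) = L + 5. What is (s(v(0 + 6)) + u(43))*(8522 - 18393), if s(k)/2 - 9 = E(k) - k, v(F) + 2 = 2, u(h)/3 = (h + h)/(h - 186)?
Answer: -191635594/1287 ≈ -1.4890e+5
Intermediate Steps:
E(L) = -5/9 - L/9 (E(L) = -(L + 5)/9 = -(5 + L)/9 = -5/9 - L/9)
u(h) = 6*h/(-186 + h) (u(h) = 3*((h + h)/(h - 186)) = 3*((2*h)/(-186 + h)) = 3*(2*h/(-186 + h)) = 6*h/(-186 + h))
v(F) = 0 (v(F) = -2 + 2 = 0)
s(k) = 152/9 - 20*k/9 (s(k) = 18 + 2*((-5/9 - k/9) - k) = 18 + 2*(-5/9 - 10*k/9) = 18 + (-10/9 - 20*k/9) = 152/9 - 20*k/9)
(s(v(0 + 6)) + u(43))*(8522 - 18393) = ((152/9 - 20/9*0) + 6*43/(-186 + 43))*(8522 - 18393) = ((152/9 + 0) + 6*43/(-143))*(-9871) = (152/9 + 6*43*(-1/143))*(-9871) = (152/9 - 258/143)*(-9871) = (19414/1287)*(-9871) = -191635594/1287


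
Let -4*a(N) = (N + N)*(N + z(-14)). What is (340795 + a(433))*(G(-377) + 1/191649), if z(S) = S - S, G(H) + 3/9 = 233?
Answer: 7344043037945/127766 ≈ 5.7480e+7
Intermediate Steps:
G(H) = 698/3 (G(H) = -⅓ + 233 = 698/3)
z(S) = 0
a(N) = -N²/2 (a(N) = -(N + N)*(N + 0)/4 = -2*N*N/4 = -N²/2)
(340795 + a(433))*(G(-377) + 1/191649) = (340795 - ½*433²)*(698/3 + 1/191649) = (340795 - ½*187489)*(698/3 + 1/191649) = (340795 - 187489/2)*(14863445/63883) = (494101/2)*(14863445/63883) = 7344043037945/127766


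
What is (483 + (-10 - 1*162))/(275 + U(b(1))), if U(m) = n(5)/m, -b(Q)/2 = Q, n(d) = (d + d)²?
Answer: 311/225 ≈ 1.3822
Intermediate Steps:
n(d) = 4*d² (n(d) = (2*d)² = 4*d²)
b(Q) = -2*Q
U(m) = 100/m (U(m) = (4*5²)/m = (4*25)/m = 100/m)
(483 + (-10 - 1*162))/(275 + U(b(1))) = (483 + (-10 - 1*162))/(275 + 100/((-2*1))) = (483 + (-10 - 162))/(275 + 100/(-2)) = (483 - 172)/(275 + 100*(-½)) = 311/(275 - 50) = 311/225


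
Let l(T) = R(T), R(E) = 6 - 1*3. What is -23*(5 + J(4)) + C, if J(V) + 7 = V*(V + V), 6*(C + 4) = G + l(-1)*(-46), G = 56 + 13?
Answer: -1411/2 ≈ -705.50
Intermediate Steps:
R(E) = 3 (R(E) = 6 - 3 = 3)
l(T) = 3
G = 69
C = -31/2 (C = -4 + (69 + 3*(-46))/6 = -4 + (69 - 138)/6 = -4 + (1/6)*(-69) = -4 - 23/2 = -31/2 ≈ -15.500)
J(V) = -7 + 2*V**2 (J(V) = -7 + V*(V + V) = -7 + V*(2*V) = -7 + 2*V**2)
-23*(5 + J(4)) + C = -23*(5 + (-7 + 2*4**2)) - 31/2 = -23*(5 + (-7 + 2*16)) - 31/2 = -23*(5 + (-7 + 32)) - 31/2 = -23*(5 + 25) - 31/2 = -23*30 - 31/2 = -690 - 31/2 = -1411/2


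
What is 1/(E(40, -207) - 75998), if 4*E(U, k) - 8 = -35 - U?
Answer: -4/304059 ≈ -1.3155e-5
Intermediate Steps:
E(U, k) = -27/4 - U/4 (E(U, k) = 2 + (-35 - U)/4 = 2 + (-35/4 - U/4) = -27/4 - U/4)
1/(E(40, -207) - 75998) = 1/((-27/4 - 1/4*40) - 75998) = 1/((-27/4 - 10) - 75998) = 1/(-67/4 - 75998) = 1/(-304059/4) = -4/304059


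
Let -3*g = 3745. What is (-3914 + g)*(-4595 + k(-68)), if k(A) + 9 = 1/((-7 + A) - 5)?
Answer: 5704187327/240 ≈ 2.3767e+7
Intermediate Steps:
g = -3745/3 (g = -⅓*3745 = -3745/3 ≈ -1248.3)
k(A) = -9 + 1/(-12 + A) (k(A) = -9 + 1/((-7 + A) - 5) = -9 + 1/(-12 + A))
(-3914 + g)*(-4595 + k(-68)) = (-3914 - 3745/3)*(-4595 + (109 - 9*(-68))/(-12 - 68)) = -15487*(-4595 + (109 + 612)/(-80))/3 = -15487*(-4595 - 1/80*721)/3 = -15487*(-4595 - 721/80)/3 = -15487/3*(-368321/80) = 5704187327/240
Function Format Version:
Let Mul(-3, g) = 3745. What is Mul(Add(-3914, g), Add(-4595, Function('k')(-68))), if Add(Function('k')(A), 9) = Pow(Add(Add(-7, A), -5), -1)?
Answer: Rational(5704187327, 240) ≈ 2.3767e+7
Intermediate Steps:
g = Rational(-3745, 3) (g = Mul(Rational(-1, 3), 3745) = Rational(-3745, 3) ≈ -1248.3)
Function('k')(A) = Add(-9, Pow(Add(-12, A), -1)) (Function('k')(A) = Add(-9, Pow(Add(Add(-7, A), -5), -1)) = Add(-9, Pow(Add(-12, A), -1)))
Mul(Add(-3914, g), Add(-4595, Function('k')(-68))) = Mul(Add(-3914, Rational(-3745, 3)), Add(-4595, Mul(Pow(Add(-12, -68), -1), Add(109, Mul(-9, -68))))) = Mul(Rational(-15487, 3), Add(-4595, Mul(Pow(-80, -1), Add(109, 612)))) = Mul(Rational(-15487, 3), Add(-4595, Mul(Rational(-1, 80), 721))) = Mul(Rational(-15487, 3), Add(-4595, Rational(-721, 80))) = Mul(Rational(-15487, 3), Rational(-368321, 80)) = Rational(5704187327, 240)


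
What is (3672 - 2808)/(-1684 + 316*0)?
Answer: -216/421 ≈ -0.51306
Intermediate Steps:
(3672 - 2808)/(-1684 + 316*0) = 864/(-1684 + 0) = 864/(-1684) = 864*(-1/1684) = -216/421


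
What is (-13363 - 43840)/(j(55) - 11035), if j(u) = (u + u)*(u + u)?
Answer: -57203/1065 ≈ -53.712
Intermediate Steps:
j(u) = 4*u**2 (j(u) = (2*u)*(2*u) = 4*u**2)
(-13363 - 43840)/(j(55) - 11035) = (-13363 - 43840)/(4*55**2 - 11035) = -57203/(4*3025 - 11035) = -57203/(12100 - 11035) = -57203/1065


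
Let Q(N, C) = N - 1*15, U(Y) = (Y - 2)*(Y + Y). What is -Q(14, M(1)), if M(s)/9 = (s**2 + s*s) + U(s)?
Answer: 1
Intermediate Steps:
U(Y) = 2*Y*(-2 + Y) (U(Y) = (-2 + Y)*(2*Y) = 2*Y*(-2 + Y))
M(s) = 18*s**2 + 18*s*(-2 + s) (M(s) = 9*((s**2 + s*s) + 2*s*(-2 + s)) = 9*((s**2 + s**2) + 2*s*(-2 + s)) = 9*(2*s**2 + 2*s*(-2 + s)) = 18*s**2 + 18*s*(-2 + s))
Q(N, C) = -15 + N (Q(N, C) = N - 15 = -15 + N)
-Q(14, M(1)) = -(-15 + 14) = -1*(-1) = 1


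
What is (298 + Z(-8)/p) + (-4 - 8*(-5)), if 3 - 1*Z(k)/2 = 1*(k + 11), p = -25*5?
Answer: 334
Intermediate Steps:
p = -125
Z(k) = -16 - 2*k (Z(k) = 6 - 2*(k + 11) = 6 - 2*(11 + k) = 6 + (-22 - 2*k) = -16 - 2*k)
(298 + Z(-8)/p) + (-4 - 8*(-5)) = (298 + (-16 - 2*(-8))/(-125)) + (-4 - 8*(-5)) = (298 + (-16 + 16)*(-1/125)) + (-4 + 40) = (298 + 0*(-1/125)) + 36 = (298 + 0) + 36 = 298 + 36 = 334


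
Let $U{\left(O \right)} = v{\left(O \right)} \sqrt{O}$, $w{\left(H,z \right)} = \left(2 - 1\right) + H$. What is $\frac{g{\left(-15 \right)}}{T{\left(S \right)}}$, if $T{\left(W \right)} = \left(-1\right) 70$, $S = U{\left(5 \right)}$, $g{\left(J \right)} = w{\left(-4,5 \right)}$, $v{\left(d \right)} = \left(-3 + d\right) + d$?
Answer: $\frac{3}{70} \approx 0.042857$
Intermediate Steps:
$v{\left(d \right)} = -3 + 2 d$
$w{\left(H,z \right)} = 1 + H$
$U{\left(O \right)} = \sqrt{O} \left(-3 + 2 O\right)$ ($U{\left(O \right)} = \left(-3 + 2 O\right) \sqrt{O} = \sqrt{O} \left(-3 + 2 O\right)$)
$g{\left(J \right)} = -3$ ($g{\left(J \right)} = 1 - 4 = -3$)
$S = 7 \sqrt{5}$ ($S = \sqrt{5} \left(-3 + 2 \cdot 5\right) = \sqrt{5} \left(-3 + 10\right) = \sqrt{5} \cdot 7 = 7 \sqrt{5} \approx 15.652$)
$T{\left(W \right)} = -70$
$\frac{g{\left(-15 \right)}}{T{\left(S \right)}} = - \frac{3}{-70} = \left(-3\right) \left(- \frac{1}{70}\right) = \frac{3}{70}$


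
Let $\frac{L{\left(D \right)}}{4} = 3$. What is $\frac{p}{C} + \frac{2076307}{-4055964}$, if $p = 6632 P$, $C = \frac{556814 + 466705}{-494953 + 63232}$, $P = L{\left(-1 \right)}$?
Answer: $- \frac{46452425737407343}{1383785405772} \approx -33569.0$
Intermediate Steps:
$L{\left(D \right)} = 12$ ($L{\left(D \right)} = 4 \cdot 3 = 12$)
$P = 12$
$C = - \frac{341173}{143907}$ ($C = \frac{1023519}{-431721} = 1023519 \left(- \frac{1}{431721}\right) = - \frac{341173}{143907} \approx -2.3708$)
$p = 79584$ ($p = 6632 \cdot 12 = 79584$)
$\frac{p}{C} + \frac{2076307}{-4055964} = \frac{79584}{- \frac{341173}{143907}} + \frac{2076307}{-4055964} = 79584 \left(- \frac{143907}{341173}\right) + 2076307 \left(- \frac{1}{4055964}\right) = - \frac{11452694688}{341173} - \frac{2076307}{4055964} = - \frac{46452425737407343}{1383785405772}$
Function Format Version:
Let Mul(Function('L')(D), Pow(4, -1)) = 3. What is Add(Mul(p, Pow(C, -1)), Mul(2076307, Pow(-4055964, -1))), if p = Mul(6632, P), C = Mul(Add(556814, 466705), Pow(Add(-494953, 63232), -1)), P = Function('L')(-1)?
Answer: Rational(-46452425737407343, 1383785405772) ≈ -33569.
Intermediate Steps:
Function('L')(D) = 12 (Function('L')(D) = Mul(4, 3) = 12)
P = 12
C = Rational(-341173, 143907) (C = Mul(1023519, Pow(-431721, -1)) = Mul(1023519, Rational(-1, 431721)) = Rational(-341173, 143907) ≈ -2.3708)
p = 79584 (p = Mul(6632, 12) = 79584)
Add(Mul(p, Pow(C, -1)), Mul(2076307, Pow(-4055964, -1))) = Add(Mul(79584, Pow(Rational(-341173, 143907), -1)), Mul(2076307, Pow(-4055964, -1))) = Add(Mul(79584, Rational(-143907, 341173)), Mul(2076307, Rational(-1, 4055964))) = Add(Rational(-11452694688, 341173), Rational(-2076307, 4055964)) = Rational(-46452425737407343, 1383785405772)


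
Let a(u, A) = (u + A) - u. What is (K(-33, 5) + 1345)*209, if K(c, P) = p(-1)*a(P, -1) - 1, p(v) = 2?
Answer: 280478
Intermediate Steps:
a(u, A) = A (a(u, A) = (A + u) - u = A)
K(c, P) = -3 (K(c, P) = 2*(-1) - 1 = -2 - 1 = -3)
(K(-33, 5) + 1345)*209 = (-3 + 1345)*209 = 1342*209 = 280478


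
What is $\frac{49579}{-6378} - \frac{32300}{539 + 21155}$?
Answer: $- \frac{640788113}{69182166} \approx -9.2623$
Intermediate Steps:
$\frac{49579}{-6378} - \frac{32300}{539 + 21155} = 49579 \left(- \frac{1}{6378}\right) - \frac{32300}{21694} = - \frac{49579}{6378} - \frac{16150}{10847} = - \frac{640788113}{69182166}$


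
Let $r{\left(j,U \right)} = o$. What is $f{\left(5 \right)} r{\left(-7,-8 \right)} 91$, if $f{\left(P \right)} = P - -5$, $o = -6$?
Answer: $-5460$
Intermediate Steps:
$r{\left(j,U \right)} = -6$
$f{\left(P \right)} = 5 + P$ ($f{\left(P \right)} = P + 5 = 5 + P$)
$f{\left(5 \right)} r{\left(-7,-8 \right)} 91 = \left(5 + 5\right) \left(-6\right) 91 = 10 \left(-6\right) 91 = \left(-60\right) 91 = -5460$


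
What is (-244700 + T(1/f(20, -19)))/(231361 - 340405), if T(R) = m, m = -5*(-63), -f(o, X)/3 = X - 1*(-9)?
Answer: 244385/109044 ≈ 2.2412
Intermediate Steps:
f(o, X) = -27 - 3*X (f(o, X) = -3*(X - 1*(-9)) = -3*(X + 9) = -3*(9 + X) = -27 - 3*X)
m = 315
T(R) = 315
(-244700 + T(1/f(20, -19)))/(231361 - 340405) = (-244700 + 315)/(231361 - 340405) = -244385/(-109044) = -244385*(-1/109044) = 244385/109044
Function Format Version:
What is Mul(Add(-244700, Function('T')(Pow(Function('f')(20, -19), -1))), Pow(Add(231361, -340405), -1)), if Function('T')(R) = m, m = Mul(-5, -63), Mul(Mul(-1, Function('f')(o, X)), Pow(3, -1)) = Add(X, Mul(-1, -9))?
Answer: Rational(244385, 109044) ≈ 2.2412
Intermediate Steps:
Function('f')(o, X) = Add(-27, Mul(-3, X)) (Function('f')(o, X) = Mul(-3, Add(X, Mul(-1, -9))) = Mul(-3, Add(X, 9)) = Mul(-3, Add(9, X)) = Add(-27, Mul(-3, X)))
m = 315
Function('T')(R) = 315
Mul(Add(-244700, Function('T')(Pow(Function('f')(20, -19), -1))), Pow(Add(231361, -340405), -1)) = Mul(Add(-244700, 315), Pow(Add(231361, -340405), -1)) = Mul(-244385, Pow(-109044, -1)) = Mul(-244385, Rational(-1, 109044)) = Rational(244385, 109044)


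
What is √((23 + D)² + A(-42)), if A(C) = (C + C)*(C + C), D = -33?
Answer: 2*√1789 ≈ 84.593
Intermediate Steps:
A(C) = 4*C² (A(C) = (2*C)*(2*C) = 4*C²)
√((23 + D)² + A(-42)) = √((23 - 33)² + 4*(-42)²) = √((-10)² + 4*1764) = √(100 + 7056) = √7156 = 2*√1789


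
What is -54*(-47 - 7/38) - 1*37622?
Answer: -666407/19 ≈ -35074.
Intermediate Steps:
-54*(-47 - 7/38) - 1*37622 = -54*(-47 - 7*1/38) - 37622 = -54*(-47 - 7/38) - 37622 = -54*(-1793/38) - 37622 = 48411/19 - 37622 = -666407/19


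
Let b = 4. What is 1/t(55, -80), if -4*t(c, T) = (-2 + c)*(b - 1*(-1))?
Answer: -4/265 ≈ -0.015094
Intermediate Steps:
t(c, T) = 5/2 - 5*c/4 (t(c, T) = -(-2 + c)*(4 - 1*(-1))/4 = -(-2 + c)*(4 + 1)/4 = -(-2 + c)*5/4 = -(-10 + 5*c)/4 = 5/2 - 5*c/4)
1/t(55, -80) = 1/(5/2 - 5/4*55) = 1/(5/2 - 275/4) = 1/(-265/4) = -4/265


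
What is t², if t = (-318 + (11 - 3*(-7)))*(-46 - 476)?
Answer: 22288101264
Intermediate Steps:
t = 149292 (t = (-318 + (11 + 21))*(-522) = (-318 + 32)*(-522) = -286*(-522) = 149292)
t² = 149292² = 22288101264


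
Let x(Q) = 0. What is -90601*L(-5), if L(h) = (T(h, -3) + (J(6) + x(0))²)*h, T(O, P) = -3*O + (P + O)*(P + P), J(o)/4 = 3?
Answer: 93772035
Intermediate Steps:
J(o) = 12 (J(o) = 4*3 = 12)
T(O, P) = -3*O + 2*P*(O + P) (T(O, P) = -3*O + (O + P)*(2*P) = -3*O + 2*P*(O + P))
L(h) = h*(162 - 9*h) (L(h) = ((-3*h + 2*(-3)² + 2*h*(-3)) + (12 + 0)²)*h = ((-3*h + 2*9 - 6*h) + 12²)*h = ((-3*h + 18 - 6*h) + 144)*h = ((18 - 9*h) + 144)*h = (162 - 9*h)*h = h*(162 - 9*h))
-90601*L(-5) = -815409*(-5)*(18 - 1*(-5)) = -815409*(-5)*(18 + 5) = -815409*(-5)*23 = -90601*(-1035) = 93772035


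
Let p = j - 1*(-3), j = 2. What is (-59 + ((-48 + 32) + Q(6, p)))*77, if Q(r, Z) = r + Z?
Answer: -4928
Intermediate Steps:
p = 5 (p = 2 - 1*(-3) = 2 + 3 = 5)
Q(r, Z) = Z + r
(-59 + ((-48 + 32) + Q(6, p)))*77 = (-59 + ((-48 + 32) + (5 + 6)))*77 = (-59 + (-16 + 11))*77 = (-59 - 5)*77 = -64*77 = -4928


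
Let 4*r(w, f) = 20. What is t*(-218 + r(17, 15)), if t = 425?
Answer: -90525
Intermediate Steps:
r(w, f) = 5 (r(w, f) = (1/4)*20 = 5)
t*(-218 + r(17, 15)) = 425*(-218 + 5) = 425*(-213) = -90525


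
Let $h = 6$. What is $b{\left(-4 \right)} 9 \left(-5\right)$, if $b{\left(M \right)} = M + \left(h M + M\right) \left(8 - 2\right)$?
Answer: $7740$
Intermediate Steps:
$b{\left(M \right)} = 43 M$ ($b{\left(M \right)} = M + \left(6 M + M\right) \left(8 - 2\right) = M + 7 M 6 = M + 42 M = 43 M$)
$b{\left(-4 \right)} 9 \left(-5\right) = 43 \left(-4\right) 9 \left(-5\right) = \left(-172\right) \left(-45\right) = 7740$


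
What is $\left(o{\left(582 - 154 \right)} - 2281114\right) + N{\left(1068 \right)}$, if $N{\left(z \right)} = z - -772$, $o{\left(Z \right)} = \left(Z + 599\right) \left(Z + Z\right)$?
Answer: $-1400162$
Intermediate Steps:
$o{\left(Z \right)} = 2 Z \left(599 + Z\right)$ ($o{\left(Z \right)} = \left(599 + Z\right) 2 Z = 2 Z \left(599 + Z\right)$)
$N{\left(z \right)} = 772 + z$ ($N{\left(z \right)} = z + 772 = 772 + z$)
$\left(o{\left(582 - 154 \right)} - 2281114\right) + N{\left(1068 \right)} = \left(2 \left(582 - 154\right) \left(599 + \left(582 - 154\right)\right) - 2281114\right) + \left(772 + 1068\right) = \left(2 \cdot 428 \left(599 + 428\right) - 2281114\right) + 1840 = \left(2 \cdot 428 \cdot 1027 - 2281114\right) + 1840 = \left(879112 - 2281114\right) + 1840 = -1402002 + 1840 = -1400162$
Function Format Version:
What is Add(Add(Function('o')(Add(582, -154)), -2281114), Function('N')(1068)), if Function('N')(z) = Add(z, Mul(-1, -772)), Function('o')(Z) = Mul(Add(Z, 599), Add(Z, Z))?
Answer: -1400162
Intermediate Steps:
Function('o')(Z) = Mul(2, Z, Add(599, Z)) (Function('o')(Z) = Mul(Add(599, Z), Mul(2, Z)) = Mul(2, Z, Add(599, Z)))
Function('N')(z) = Add(772, z) (Function('N')(z) = Add(z, 772) = Add(772, z))
Add(Add(Function('o')(Add(582, -154)), -2281114), Function('N')(1068)) = Add(Add(Mul(2, Add(582, -154), Add(599, Add(582, -154))), -2281114), Add(772, 1068)) = Add(Add(Mul(2, 428, Add(599, 428)), -2281114), 1840) = Add(Add(Mul(2, 428, 1027), -2281114), 1840) = Add(Add(879112, -2281114), 1840) = Add(-1402002, 1840) = -1400162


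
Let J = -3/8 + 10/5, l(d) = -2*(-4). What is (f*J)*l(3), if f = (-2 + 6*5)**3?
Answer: 285376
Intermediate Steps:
l(d) = 8
J = 13/8 (J = -3*1/8 + 10*(1/5) = -3/8 + 2 = 13/8 ≈ 1.6250)
f = 21952 (f = (-2 + 30)**3 = 28**3 = 21952)
(f*J)*l(3) = (21952*(13/8))*8 = 35672*8 = 285376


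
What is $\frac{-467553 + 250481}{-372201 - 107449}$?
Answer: $\frac{108536}{239825} \approx 0.45256$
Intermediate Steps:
$\frac{-467553 + 250481}{-372201 - 107449} = - \frac{217072}{-479650} = \left(-217072\right) \left(- \frac{1}{479650}\right) = \frac{108536}{239825}$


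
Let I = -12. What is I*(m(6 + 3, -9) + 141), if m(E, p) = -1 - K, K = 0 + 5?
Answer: -1620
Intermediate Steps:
K = 5
m(E, p) = -6 (m(E, p) = -1 - 1*5 = -1 - 5 = -6)
I*(m(6 + 3, -9) + 141) = -12*(-6 + 141) = -12*135 = -1620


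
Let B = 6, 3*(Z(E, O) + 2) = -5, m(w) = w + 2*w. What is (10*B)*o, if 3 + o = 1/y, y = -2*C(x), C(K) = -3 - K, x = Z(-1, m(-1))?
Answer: -225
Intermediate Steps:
m(w) = 3*w
Z(E, O) = -11/3 (Z(E, O) = -2 + (⅓)*(-5) = -2 - 5/3 = -11/3)
x = -11/3 ≈ -3.6667
y = -4/3 (y = -2*(-3 - 1*(-11/3)) = -2*(-3 + 11/3) = -2*⅔ = -4/3 ≈ -1.3333)
o = -15/4 (o = -3 + 1/(-4/3) = -3 - ¾ = -15/4 ≈ -3.7500)
(10*B)*o = (10*6)*(-15/4) = 60*(-15/4) = -225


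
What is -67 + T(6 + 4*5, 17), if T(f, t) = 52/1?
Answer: -15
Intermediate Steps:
T(f, t) = 52 (T(f, t) = 52*1 = 52)
-67 + T(6 + 4*5, 17) = -67 + 52 = -15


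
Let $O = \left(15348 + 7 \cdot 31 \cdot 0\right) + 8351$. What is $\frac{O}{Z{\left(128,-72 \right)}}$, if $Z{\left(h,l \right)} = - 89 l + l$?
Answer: $\frac{23699}{6336} \approx 3.7404$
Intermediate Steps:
$Z{\left(h,l \right)} = - 88 l$
$O = 23699$ ($O = \left(15348 + 217 \cdot 0\right) + 8351 = \left(15348 + 0\right) + 8351 = 15348 + 8351 = 23699$)
$\frac{O}{Z{\left(128,-72 \right)}} = \frac{23699}{\left(-88\right) \left(-72\right)} = \frac{23699}{6336}$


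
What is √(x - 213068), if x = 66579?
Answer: I*√146489 ≈ 382.74*I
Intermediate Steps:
√(x - 213068) = √(66579 - 213068) = √(-146489) = I*√146489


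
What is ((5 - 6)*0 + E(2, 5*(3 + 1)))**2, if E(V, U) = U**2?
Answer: 160000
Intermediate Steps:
((5 - 6)*0 + E(2, 5*(3 + 1)))**2 = ((5 - 6)*0 + (5*(3 + 1))**2)**2 = (-1*0 + (5*4)**2)**2 = (0 + 20**2)**2 = (0 + 400)**2 = 400**2 = 160000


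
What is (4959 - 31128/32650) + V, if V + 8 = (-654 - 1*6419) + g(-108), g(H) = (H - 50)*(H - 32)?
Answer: 326451786/16325 ≈ 19997.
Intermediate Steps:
g(H) = (-50 + H)*(-32 + H)
V = 15039 (V = -8 + ((-654 - 1*6419) + (1600 + (-108)**2 - 82*(-108))) = -8 + ((-654 - 6419) + (1600 + 11664 + 8856)) = -8 + (-7073 + 22120) = -8 + 15047 = 15039)
(4959 - 31128/32650) + V = (4959 - 31128/32650) + 15039 = (4959 - 31128*1/32650) + 15039 = (4959 - 15564/16325) + 15039 = 80940111/16325 + 15039 = 326451786/16325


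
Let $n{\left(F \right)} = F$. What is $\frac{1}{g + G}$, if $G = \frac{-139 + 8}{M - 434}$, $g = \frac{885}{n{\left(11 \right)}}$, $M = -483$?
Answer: $\frac{77}{6206} \approx 0.012407$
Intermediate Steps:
$g = \frac{885}{11} \approx 80.455$
$G = \frac{1}{7}$ ($G = \frac{-139 + 8}{-483 - 434} = - \frac{131}{-917} = \left(-131\right) \left(- \frac{1}{917}\right) = \frac{1}{7} \approx 0.14286$)
$\frac{1}{g + G} = \frac{1}{\frac{885}{11} + \frac{1}{7}} = \frac{1}{\frac{6206}{77}} = \frac{77}{6206}$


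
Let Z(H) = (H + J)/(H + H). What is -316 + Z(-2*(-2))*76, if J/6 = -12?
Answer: -962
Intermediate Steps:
J = -72 (J = 6*(-12) = -72)
Z(H) = (-72 + H)/(2*H) (Z(H) = (H - 72)/(H + H) = (-72 + H)/((2*H)) = (-72 + H)*(1/(2*H)) = (-72 + H)/(2*H))
-316 + Z(-2*(-2))*76 = -316 + ((-72 - 2*(-2))/(2*((-2*(-2)))))*76 = -316 + ((½)*(-72 + 4)/4)*76 = -316 + ((½)*(¼)*(-68))*76 = -316 - 17/2*76 = -316 - 646 = -962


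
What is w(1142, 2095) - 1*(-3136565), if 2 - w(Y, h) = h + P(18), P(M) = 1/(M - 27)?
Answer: 28210249/9 ≈ 3.1345e+6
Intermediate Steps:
P(M) = 1/(-27 + M)
w(Y, h) = 19/9 - h (w(Y, h) = 2 - (h + 1/(-27 + 18)) = 2 - (h + 1/(-9)) = 2 - (h - ⅑) = 2 - (-⅑ + h) = 2 + (⅑ - h) = 19/9 - h)
w(1142, 2095) - 1*(-3136565) = (19/9 - 1*2095) - 1*(-3136565) = (19/9 - 2095) + 3136565 = -18836/9 + 3136565 = 28210249/9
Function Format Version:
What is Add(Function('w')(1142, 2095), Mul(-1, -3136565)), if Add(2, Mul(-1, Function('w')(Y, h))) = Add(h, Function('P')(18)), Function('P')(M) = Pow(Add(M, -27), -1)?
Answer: Rational(28210249, 9) ≈ 3.1345e+6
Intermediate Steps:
Function('P')(M) = Pow(Add(-27, M), -1)
Function('w')(Y, h) = Add(Rational(19, 9), Mul(-1, h)) (Function('w')(Y, h) = Add(2, Mul(-1, Add(h, Pow(Add(-27, 18), -1)))) = Add(2, Mul(-1, Add(h, Pow(-9, -1)))) = Add(2, Mul(-1, Add(h, Rational(-1, 9)))) = Add(2, Mul(-1, Add(Rational(-1, 9), h))) = Add(2, Add(Rational(1, 9), Mul(-1, h))) = Add(Rational(19, 9), Mul(-1, h)))
Add(Function('w')(1142, 2095), Mul(-1, -3136565)) = Add(Add(Rational(19, 9), Mul(-1, 2095)), Mul(-1, -3136565)) = Add(Add(Rational(19, 9), -2095), 3136565) = Add(Rational(-18836, 9), 3136565) = Rational(28210249, 9)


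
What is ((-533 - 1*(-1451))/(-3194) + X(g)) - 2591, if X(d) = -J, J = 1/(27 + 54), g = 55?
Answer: -335202763/129357 ≈ -2591.3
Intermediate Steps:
J = 1/81 ≈ 0.012346
X(d) = -1/81 (X(d) = -1*1/81 = -1/81)
((-533 - 1*(-1451))/(-3194) + X(g)) - 2591 = ((-533 - 1*(-1451))/(-3194) - 1/81) - 2591 = ((-533 + 1451)*(-1/3194) - 1/81) - 2591 = (918*(-1/3194) - 1/81) - 2591 = (-459/1597 - 1/81) - 2591 = -38776/129357 - 2591 = -335202763/129357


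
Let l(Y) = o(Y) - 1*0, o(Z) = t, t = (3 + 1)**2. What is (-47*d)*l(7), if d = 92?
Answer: -69184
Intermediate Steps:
t = 16 (t = 4**2 = 16)
o(Z) = 16
l(Y) = 16 (l(Y) = 16 - 1*0 = 16 + 0 = 16)
(-47*d)*l(7) = -47*92*16 = -4324*16 = -69184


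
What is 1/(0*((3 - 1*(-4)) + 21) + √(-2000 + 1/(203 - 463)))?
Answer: -2*I*√33800065/520001 ≈ -0.022361*I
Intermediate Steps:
1/(0*((3 - 1*(-4)) + 21) + √(-2000 + 1/(203 - 463))) = 1/(0*((3 + 4) + 21) + √(-2000 + 1/(-260))) = 1/(0*(7 + 21) + √(-2000 - 1/260)) = 1/(0*28 + √(-520001/260)) = 1/(0 + I*√33800065/130) = 1/(I*√33800065/130) = -2*I*√33800065/520001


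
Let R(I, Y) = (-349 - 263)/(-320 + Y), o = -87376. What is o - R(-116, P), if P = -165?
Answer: -42377972/485 ≈ -87377.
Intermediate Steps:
R(I, Y) = -612/(-320 + Y)
o - R(-116, P) = -87376 - (-612)/(-320 - 165) = -87376 - (-612)/(-485) = -87376 - (-612)*(-1)/485 = -87376 - 1*612/485 = -87376 - 612/485 = -42377972/485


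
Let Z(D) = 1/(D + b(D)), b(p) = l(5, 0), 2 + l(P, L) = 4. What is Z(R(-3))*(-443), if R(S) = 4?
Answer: -443/6 ≈ -73.833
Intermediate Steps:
l(P, L) = 2 (l(P, L) = -2 + 4 = 2)
b(p) = 2
Z(D) = 1/(2 + D) (Z(D) = 1/(D + 2) = 1/(2 + D))
Z(R(-3))*(-443) = -443/(2 + 4) = -443/6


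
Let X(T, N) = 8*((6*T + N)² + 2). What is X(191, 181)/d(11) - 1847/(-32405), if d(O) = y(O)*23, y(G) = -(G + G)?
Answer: -228251408929/8198465 ≈ -27841.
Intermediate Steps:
y(G) = -2*G
X(T, N) = 16 + 8*(N + 6*T)² (X(T, N) = 8*((N + 6*T)² + 2) = 8*(2 + (N + 6*T)²) = 16 + 8*(N + 6*T)²)
d(O) = -46*O (d(O) = -2*O*23 = -46*O)
X(191, 181)/d(11) - 1847/(-32405) = (16 + 8*(181 + 6*191)²)/((-46*11)) - 1847/(-32405) = (16 + 8*(181 + 1146)²)/(-506) - 1847*(-1/32405) = (16 + 8*1327²)*(-1/506) + 1847/32405 = (16 + 8*1760929)*(-1/506) + 1847/32405 = (16 + 14087432)*(-1/506) + 1847/32405 = 14087448*(-1/506) + 1847/32405 = -7043724/253 + 1847/32405 = -228251408929/8198465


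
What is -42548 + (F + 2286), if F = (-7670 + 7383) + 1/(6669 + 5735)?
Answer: -502969795/12404 ≈ -40549.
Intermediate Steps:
F = -3559947/12404 (F = -287 + 1/12404 = -3559947/12404 ≈ -287.00)
-42548 + (F + 2286) = -42548 + (-3559947/12404 + 2286) = -42548 + 24795597/12404 = -502969795/12404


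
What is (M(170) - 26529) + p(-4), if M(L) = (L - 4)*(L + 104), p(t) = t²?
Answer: 18971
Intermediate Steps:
M(L) = (-4 + L)*(104 + L)
(M(170) - 26529) + p(-4) = ((-416 + 170² + 100*170) - 26529) + (-4)² = ((-416 + 28900 + 17000) - 26529) + 16 = (45484 - 26529) + 16 = 18955 + 16 = 18971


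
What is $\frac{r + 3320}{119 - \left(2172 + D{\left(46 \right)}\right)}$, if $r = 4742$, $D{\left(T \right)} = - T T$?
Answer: $\frac{8062}{63} \approx 127.97$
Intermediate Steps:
$D{\left(T \right)} = - T^{2}$
$\frac{r + 3320}{119 - \left(2172 + D{\left(46 \right)}\right)} = \frac{4742 + 3320}{119 - \left(2172 - 46^{2}\right)} = \frac{8062}{119 - \left(2172 - 2116\right)} = \frac{8062}{119 - 56} = \frac{8062}{63}$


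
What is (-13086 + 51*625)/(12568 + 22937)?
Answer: 6263/11835 ≈ 0.52919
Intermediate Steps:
(-13086 + 51*625)/(12568 + 22937) = (-13086 + 31875)/35505 = 18789*(1/35505) = 6263/11835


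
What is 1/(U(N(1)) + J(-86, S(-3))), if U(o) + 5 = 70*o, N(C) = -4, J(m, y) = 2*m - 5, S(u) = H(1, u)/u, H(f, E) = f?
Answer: -1/462 ≈ -0.0021645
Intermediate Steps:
S(u) = 1/u
J(m, y) = -5 + 2*m
U(o) = -5 + 70*o
1/(U(N(1)) + J(-86, S(-3))) = 1/((-5 + 70*(-4)) + (-5 + 2*(-86))) = 1/((-5 - 280) + (-5 - 172)) = 1/(-285 - 177) = 1/(-462) = -1/462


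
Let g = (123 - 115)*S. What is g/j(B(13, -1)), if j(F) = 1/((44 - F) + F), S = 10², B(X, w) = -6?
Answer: 35200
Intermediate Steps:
S = 100
g = 800 (g = (123 - 115)*100 = 8*100 = 800)
j(F) = 1/44
g/j(B(13, -1)) = 800/(1/44) = 800*44 = 35200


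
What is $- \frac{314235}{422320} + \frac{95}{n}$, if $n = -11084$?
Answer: $- \frac{176155057}{234049744} \approx -0.75264$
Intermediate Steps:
$- \frac{314235}{422320} + \frac{95}{n} = - \frac{314235}{422320} + \frac{95}{-11084} = \left(-314235\right) \frac{1}{422320} + 95 \left(- \frac{1}{11084}\right) = - \frac{62847}{84464} - \frac{95}{11084} = - \frac{176155057}{234049744}$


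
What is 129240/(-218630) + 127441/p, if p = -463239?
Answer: -8773143419/10127794257 ≈ -0.86624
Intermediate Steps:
129240/(-218630) + 127441/p = 129240/(-218630) + 127441/(-463239) = 129240*(-1/218630) + 127441*(-1/463239) = -12924/21863 - 127441/463239 = -8773143419/10127794257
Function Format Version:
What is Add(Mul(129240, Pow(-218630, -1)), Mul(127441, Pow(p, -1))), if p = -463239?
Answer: Rational(-8773143419, 10127794257) ≈ -0.86624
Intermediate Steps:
Add(Mul(129240, Pow(-218630, -1)), Mul(127441, Pow(p, -1))) = Add(Mul(129240, Pow(-218630, -1)), Mul(127441, Pow(-463239, -1))) = Add(Mul(129240, Rational(-1, 218630)), Mul(127441, Rational(-1, 463239))) = Add(Rational(-12924, 21863), Rational(-127441, 463239)) = Rational(-8773143419, 10127794257)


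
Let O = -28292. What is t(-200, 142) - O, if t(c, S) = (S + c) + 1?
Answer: 28235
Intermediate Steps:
t(c, S) = 1 + S + c
t(-200, 142) - O = (1 + 142 - 200) - 1*(-28292) = -57 + 28292 = 28235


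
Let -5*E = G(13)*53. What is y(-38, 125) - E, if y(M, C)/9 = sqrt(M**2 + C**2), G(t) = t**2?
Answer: 8957/5 + 117*sqrt(101) ≈ 2967.2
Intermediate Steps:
y(M, C) = 9*sqrt(C**2 + M**2) (y(M, C) = 9*sqrt(M**2 + C**2) = 9*sqrt(C**2 + M**2))
E = -8957/5 (E = -13**2*53/5 = -169*53/5 = -1/5*8957 = -8957/5 ≈ -1791.4)
y(-38, 125) - E = 9*sqrt(125**2 + (-38)**2) - 1*(-8957/5) = 9*sqrt(15625 + 1444) + 8957/5 = 9*sqrt(17069) + 8957/5 = 9*(13*sqrt(101)) + 8957/5 = 117*sqrt(101) + 8957/5 = 8957/5 + 117*sqrt(101)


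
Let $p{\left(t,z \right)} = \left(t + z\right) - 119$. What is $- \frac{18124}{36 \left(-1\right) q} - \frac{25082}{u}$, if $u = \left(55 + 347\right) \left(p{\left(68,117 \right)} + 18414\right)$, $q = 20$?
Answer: $\frac{18697835}{742896} \approx 25.169$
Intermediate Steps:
$p{\left(t,z \right)} = -119 + t + z$
$u = 7428960$ ($u = \left(55 + 347\right) \left(\left(-119 + 68 + 117\right) + 18414\right) = 402 \left(66 + 18414\right) = 402 \cdot 18480 = 7428960$)
$- \frac{18124}{36 \left(-1\right) q} - \frac{25082}{u} = - \frac{18124}{36 \left(-1\right) 20} - \frac{25082}{7428960} = - \frac{18124}{\left(-36\right) 20} - \frac{12541}{3714480} = - \frac{18124}{-720} - \frac{12541}{3714480} = \left(-18124\right) \left(- \frac{1}{720}\right) - \frac{12541}{3714480} = \frac{4531}{180} - \frac{12541}{3714480} = \frac{18697835}{742896}$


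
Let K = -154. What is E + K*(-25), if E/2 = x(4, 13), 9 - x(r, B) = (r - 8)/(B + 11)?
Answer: 11605/3 ≈ 3868.3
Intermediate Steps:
x(r, B) = 9 - (-8 + r)/(11 + B) (x(r, B) = 9 - (r - 8)/(B + 11) = 9 - (-8 + r)/(11 + B))
E = 55/3 (E = 2*((107 - 1*4 + 9*13)/(11 + 13)) = 2*((107 - 4 + 117)/24) = 2*((1/24)*220) = 2*(55/6) = 55/3 ≈ 18.333)
E + K*(-25) = 55/3 - 154*(-25) = 55/3 + 3850 = 11605/3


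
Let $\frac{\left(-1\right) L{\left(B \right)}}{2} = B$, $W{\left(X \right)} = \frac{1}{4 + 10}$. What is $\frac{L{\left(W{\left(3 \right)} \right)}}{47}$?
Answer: $- \frac{1}{329} \approx -0.0030395$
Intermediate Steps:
$W{\left(X \right)} = \frac{1}{14}$
$L{\left(B \right)} = - 2 B$
$\frac{L{\left(W{\left(3 \right)} \right)}}{47} = \frac{\left(-2\right) \frac{1}{14}}{47} = \left(- \frac{1}{7}\right) \frac{1}{47} = - \frac{1}{329}$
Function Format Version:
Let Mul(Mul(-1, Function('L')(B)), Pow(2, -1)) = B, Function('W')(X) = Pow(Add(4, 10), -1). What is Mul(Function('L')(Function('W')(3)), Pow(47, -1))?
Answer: Rational(-1, 329) ≈ -0.0030395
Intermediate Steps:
Function('W')(X) = Rational(1, 14) (Function('W')(X) = Pow(14, -1) = Rational(1, 14))
Function('L')(B) = Mul(-2, B)
Mul(Function('L')(Function('W')(3)), Pow(47, -1)) = Mul(Mul(-2, Rational(1, 14)), Pow(47, -1)) = Mul(Rational(-1, 7), Rational(1, 47)) = Rational(-1, 329)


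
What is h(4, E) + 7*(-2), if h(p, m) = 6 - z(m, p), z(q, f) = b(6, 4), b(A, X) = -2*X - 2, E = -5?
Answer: 2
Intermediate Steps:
b(A, X) = -2 - 2*X
z(q, f) = -10 (z(q, f) = -2 - 2*4 = -2 - 8 = -10)
h(p, m) = 16 (h(p, m) = 6 - 1*(-10) = 6 + 10 = 16)
h(4, E) + 7*(-2) = 16 + 7*(-2) = 16 - 14 = 2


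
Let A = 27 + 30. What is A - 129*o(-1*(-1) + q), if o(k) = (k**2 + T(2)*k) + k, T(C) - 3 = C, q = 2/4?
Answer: -5577/4 ≈ -1394.3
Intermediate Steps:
q = 1/2 (q = 2*(1/4) = 1/2 ≈ 0.50000)
T(C) = 3 + C
o(k) = k**2 + 6*k (o(k) = (k**2 + (3 + 2)*k) + k = (k**2 + 5*k) + k = k**2 + 6*k)
A = 57
A - 129*o(-1*(-1) + q) = 57 - 129*(-1*(-1) + 1/2)*(6 + (-1*(-1) + 1/2)) = 57 - 129*(1 + 1/2)*(6 + (1 + 1/2)) = 57 - 387*(6 + 3/2)/2 = 57 - 387*15/(2*2) = 57 - 129*45/4 = 57 - 5805/4 = -5577/4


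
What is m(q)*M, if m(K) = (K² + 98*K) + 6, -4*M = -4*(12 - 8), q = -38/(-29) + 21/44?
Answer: 300206505/407044 ≈ 737.53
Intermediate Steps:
q = 2281/1276 (q = -38*(-1/29) + 21*(1/44) = 38/29 + 21/44 = 2281/1276 ≈ 1.7876)
M = 4 (M = -(-1)*(12 - 8) = -(-1)*4 = -¼*(-16) = 4)
m(K) = 6 + K² + 98*K
m(q)*M = (6 + (2281/1276)² + 98*(2281/1276))*4 = (6 + 5202961/1628176 + 111769/638)*4 = (300206505/1628176)*4 = 300206505/407044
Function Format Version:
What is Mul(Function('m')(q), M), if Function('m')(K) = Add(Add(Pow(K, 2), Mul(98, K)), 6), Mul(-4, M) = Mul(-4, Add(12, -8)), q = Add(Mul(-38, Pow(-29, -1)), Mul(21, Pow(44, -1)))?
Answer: Rational(300206505, 407044) ≈ 737.53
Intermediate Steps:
q = Rational(2281, 1276) (q = Add(Mul(-38, Rational(-1, 29)), Mul(21, Rational(1, 44))) = Add(Rational(38, 29), Rational(21, 44)) = Rational(2281, 1276) ≈ 1.7876)
M = 4 (M = Mul(Rational(-1, 4), Mul(-4, Add(12, -8))) = Mul(Rational(-1, 4), Mul(-4, 4)) = Mul(Rational(-1, 4), -16) = 4)
Function('m')(K) = Add(6, Pow(K, 2), Mul(98, K))
Mul(Function('m')(q), M) = Mul(Add(6, Pow(Rational(2281, 1276), 2), Mul(98, Rational(2281, 1276))), 4) = Mul(Add(6, Rational(5202961, 1628176), Rational(111769, 638)), 4) = Mul(Rational(300206505, 1628176), 4) = Rational(300206505, 407044)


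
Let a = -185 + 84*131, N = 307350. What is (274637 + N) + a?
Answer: 592806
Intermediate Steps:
a = 10819 (a = -185 + 11004 = 10819)
(274637 + N) + a = (274637 + 307350) + 10819 = 581987 + 10819 = 592806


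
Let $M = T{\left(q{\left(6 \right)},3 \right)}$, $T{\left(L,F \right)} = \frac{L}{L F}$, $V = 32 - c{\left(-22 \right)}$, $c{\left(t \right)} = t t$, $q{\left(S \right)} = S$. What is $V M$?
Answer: $- \frac{452}{3} \approx -150.67$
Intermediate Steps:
$c{\left(t \right)} = t^{2}$
$V = -452$ ($V = 32 - \left(-22\right)^{2} = 32 - 484 = -452$)
$T{\left(L,F \right)} = \frac{1}{F}$ ($T{\left(L,F \right)} = \frac{L}{F L} = L \frac{1}{F L} = \frac{1}{F}$)
$M = \frac{1}{3} \approx 0.33333$
$V M = \left(-452\right) \frac{1}{3} = - \frac{452}{3}$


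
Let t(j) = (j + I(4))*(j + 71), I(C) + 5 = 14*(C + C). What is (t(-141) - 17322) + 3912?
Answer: -11030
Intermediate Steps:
I(C) = -5 + 28*C (I(C) = -5 + 14*(C + C) = -5 + 14*(2*C) = -5 + 28*C)
t(j) = (71 + j)*(107 + j) (t(j) = (j + (-5 + 28*4))*(j + 71) = (j + (-5 + 112))*(71 + j) = (j + 107)*(71 + j) = (107 + j)*(71 + j) = (71 + j)*(107 + j))
(t(-141) - 17322) + 3912 = ((7597 + (-141)**2 + 178*(-141)) - 17322) + 3912 = ((7597 + 19881 - 25098) - 17322) + 3912 = (2380 - 17322) + 3912 = -14942 + 3912 = -11030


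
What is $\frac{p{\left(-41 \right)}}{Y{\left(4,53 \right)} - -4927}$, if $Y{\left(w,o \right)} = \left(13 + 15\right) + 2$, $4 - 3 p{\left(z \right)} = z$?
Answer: $\frac{15}{4957} \approx 0.003026$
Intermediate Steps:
$p{\left(z \right)} = \frac{4}{3} - \frac{z}{3}$
$Y{\left(w,o \right)} = 30$ ($Y{\left(w,o \right)} = 28 + 2 = 30$)
$\frac{p{\left(-41 \right)}}{Y{\left(4,53 \right)} - -4927} = \frac{\frac{4}{3} - - \frac{41}{3}}{30 - -4927} = \frac{\frac{4}{3} + \frac{41}{3}}{30 + 4927} = \frac{15}{4957}$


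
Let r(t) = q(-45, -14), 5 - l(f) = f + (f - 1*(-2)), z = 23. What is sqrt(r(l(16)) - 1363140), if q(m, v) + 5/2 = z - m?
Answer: I*sqrt(5452298)/2 ≈ 1167.5*I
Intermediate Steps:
l(f) = 3 - 2*f (l(f) = 5 - (f + (f - 1*(-2))) = 5 - (f + (f + 2)) = 5 - (f + (2 + f)) = 5 - (2 + 2*f) = 5 + (-2 - 2*f) = 3 - 2*f)
q(m, v) = 41/2 - m (q(m, v) = -5/2 + (23 - m) = 41/2 - m)
r(t) = 131/2 (r(t) = 41/2 - 1*(-45) = 41/2 + 45 = 131/2)
sqrt(r(l(16)) - 1363140) = sqrt(131/2 - 1363140) = sqrt(-2726149/2) = I*sqrt(5452298)/2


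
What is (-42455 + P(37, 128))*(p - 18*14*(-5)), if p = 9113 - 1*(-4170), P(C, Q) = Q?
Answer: -615561561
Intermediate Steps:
p = 13283 (p = 9113 + 4170 = 13283)
(-42455 + P(37, 128))*(p - 18*14*(-5)) = (-42455 + 128)*(13283 - 18*14*(-5)) = -42327*(13283 - 252*(-5)) = -42327*(13283 + 1260) = -42327*14543 = -615561561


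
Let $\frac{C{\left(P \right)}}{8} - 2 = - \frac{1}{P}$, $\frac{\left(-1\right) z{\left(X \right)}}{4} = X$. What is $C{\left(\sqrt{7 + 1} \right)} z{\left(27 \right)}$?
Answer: $-1728 + 216 \sqrt{2} \approx -1422.5$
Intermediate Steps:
$z{\left(X \right)} = - 4 X$
$C{\left(P \right)} = 16 - \frac{8}{P}$ ($C{\left(P \right)} = 16 + 8 \left(- \frac{1}{P}\right) = 16 - \frac{8}{P}$)
$C{\left(\sqrt{7 + 1} \right)} z{\left(27 \right)} = \left(16 - \frac{8}{\sqrt{7 + 1}}\right) \left(\left(-4\right) 27\right) = \left(16 - \frac{8}{\sqrt{8}}\right) \left(-108\right) = \left(16 - \frac{8}{2 \sqrt{2}}\right) \left(-108\right) = \left(16 - 8 \frac{\sqrt{2}}{4}\right) \left(-108\right) = \left(16 - 2 \sqrt{2}\right) \left(-108\right) = -1728 + 216 \sqrt{2}$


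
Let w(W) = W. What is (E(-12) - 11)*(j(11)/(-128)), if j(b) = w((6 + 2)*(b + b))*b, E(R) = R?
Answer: 2783/8 ≈ 347.88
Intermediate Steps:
j(b) = 16*b² (j(b) = ((6 + 2)*(b + b))*b = (8*(2*b))*b = (16*b)*b = 16*b²)
(E(-12) - 11)*(j(11)/(-128)) = (-12 - 11)*((16*11²)/(-128)) = -23*16*121*(-1)/128 = -44528*(-1)/128 = -23*(-121/8) = 2783/8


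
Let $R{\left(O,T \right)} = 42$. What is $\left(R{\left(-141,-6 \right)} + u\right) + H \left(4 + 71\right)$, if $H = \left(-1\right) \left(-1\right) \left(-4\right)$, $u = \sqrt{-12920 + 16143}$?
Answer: $-258 + \sqrt{3223} \approx -201.23$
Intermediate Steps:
$u = \sqrt{3223} \approx 56.771$
$H = -4$ ($H = 1 \left(-4\right) = -4$)
$\left(R{\left(-141,-6 \right)} + u\right) + H \left(4 + 71\right) = \left(42 + \sqrt{3223}\right) - 4 \left(4 + 71\right) = \left(42 + \sqrt{3223}\right) - 300 = -258 + \sqrt{3223}$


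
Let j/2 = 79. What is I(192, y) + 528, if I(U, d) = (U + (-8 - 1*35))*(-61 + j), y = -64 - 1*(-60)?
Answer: 14981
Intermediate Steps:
y = -4 (y = -64 + 60 = -4)
j = 158 (j = 2*79 = 158)
I(U, d) = -4171 + 97*U (I(U, d) = (U + (-8 - 1*35))*(-61 + 158) = (U + (-8 - 35))*97 = (U - 43)*97 = (-43 + U)*97 = -4171 + 97*U)
I(192, y) + 528 = (-4171 + 97*192) + 528 = (-4171 + 18624) + 528 = 14453 + 528 = 14981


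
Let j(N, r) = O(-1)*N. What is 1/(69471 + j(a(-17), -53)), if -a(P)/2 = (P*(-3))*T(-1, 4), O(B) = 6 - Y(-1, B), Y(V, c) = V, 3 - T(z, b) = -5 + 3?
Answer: 1/65901 ≈ 1.5174e-5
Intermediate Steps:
T(z, b) = 5 (T(z, b) = 3 - (-5 + 3) = 3 - 1*(-2) = 3 + 2 = 5)
O(B) = 7 (O(B) = 6 - 1*(-1) = 6 + 1 = 7)
a(P) = 30*P (a(P) = -2*P*(-3)*5 = -2*(-3*P)*5 = -(-30)*P = 30*P)
j(N, r) = 7*N
1/(69471 + j(a(-17), -53)) = 1/(69471 + 7*(30*(-17))) = 1/(69471 + 7*(-510)) = 1/(69471 - 3570) = 1/65901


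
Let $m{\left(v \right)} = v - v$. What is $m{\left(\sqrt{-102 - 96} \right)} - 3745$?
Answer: $-3745$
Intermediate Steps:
$m{\left(v \right)} = 0$
$m{\left(\sqrt{-102 - 96} \right)} - 3745 = 0 - 3745 = -3745$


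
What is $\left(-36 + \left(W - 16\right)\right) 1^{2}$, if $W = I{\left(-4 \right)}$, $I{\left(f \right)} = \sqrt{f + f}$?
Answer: $-52 + 2 i \sqrt{2} \approx -52.0 + 2.8284 i$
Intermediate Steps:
$I{\left(f \right)} = \sqrt{2} \sqrt{f}$ ($I{\left(f \right)} = \sqrt{2 f} = \sqrt{2} \sqrt{f}$)
$W = 2 i \sqrt{2}$ ($W = \sqrt{2} \sqrt{-4} = \sqrt{2} \cdot 2 i = 2 i \sqrt{2} \approx 2.8284 i$)
$\left(-36 + \left(W - 16\right)\right) 1^{2} = \left(-36 + \left(2 i \sqrt{2} - 16\right)\right) 1^{2} = \left(-36 - \left(16 - 2 i \sqrt{2}\right)\right) 1 = \left(-52 + 2 i \sqrt{2}\right) 1 = -52 + 2 i \sqrt{2}$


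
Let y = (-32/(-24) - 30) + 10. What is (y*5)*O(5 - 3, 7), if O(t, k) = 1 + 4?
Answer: -1400/3 ≈ -466.67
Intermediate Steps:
O(t, k) = 5
y = -56/3 (y = (-32*(-1/24) - 30) + 10 = (4/3 - 30) + 10 = -86/3 + 10 = -56/3 ≈ -18.667)
(y*5)*O(5 - 3, 7) = -56/3*5*5 = -280/3*5 = -1400/3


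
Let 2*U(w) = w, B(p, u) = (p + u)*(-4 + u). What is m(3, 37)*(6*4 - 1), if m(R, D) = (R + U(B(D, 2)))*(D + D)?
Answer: -61272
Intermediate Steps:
B(p, u) = (-4 + u)*(p + u)
U(w) = w/2
m(R, D) = 2*D*(-2 + R - D) (m(R, D) = (R + (2**2 - 4*D - 4*2 + D*2)/2)*(D + D) = (R + (4 - 4*D - 8 + 2*D)/2)*(2*D) = (R + (-4 - 2*D)/2)*(2*D) = (R + (-2 - D))*(2*D) = (-2 + R - D)*(2*D) = 2*D*(-2 + R - D))
m(3, 37)*(6*4 - 1) = (2*37*(-2 + 3 - 1*37))*(6*4 - 1) = (2*37*(-2 + 3 - 37))*(24 - 1) = (2*37*(-36))*23 = -2664*23 = -61272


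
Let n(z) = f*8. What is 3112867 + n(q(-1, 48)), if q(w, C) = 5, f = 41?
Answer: 3113195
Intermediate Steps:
n(z) = 328 (n(z) = 41*8 = 328)
3112867 + n(q(-1, 48)) = 3112867 + 328 = 3113195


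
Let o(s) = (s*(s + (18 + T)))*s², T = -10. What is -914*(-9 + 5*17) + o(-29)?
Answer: 442705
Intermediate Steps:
o(s) = s³*(8 + s) (o(s) = (s*(s + (18 - 10)))*s² = (s*(s + 8))*s² = (s*(8 + s))*s² = s³*(8 + s))
-914*(-9 + 5*17) + o(-29) = -914*(-9 + 5*17) + (-29)³*(8 - 29) = -914*(-9 + 85) - 24389*(-21) = -914*76 + 512169 = -69464 + 512169 = 442705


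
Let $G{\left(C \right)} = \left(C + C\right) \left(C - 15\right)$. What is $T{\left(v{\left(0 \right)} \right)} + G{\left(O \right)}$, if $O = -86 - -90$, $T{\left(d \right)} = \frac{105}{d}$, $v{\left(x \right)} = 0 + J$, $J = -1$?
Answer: $-193$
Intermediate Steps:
$v{\left(x \right)} = -1$ ($v{\left(x \right)} = 0 - 1 = -1$)
$O = 4$ ($O = -86 + 90 = 4$)
$G{\left(C \right)} = 2 C \left(-15 + C\right)$
$T{\left(v{\left(0 \right)} \right)} + G{\left(O \right)} = \frac{105}{-1} + 2 \cdot 4 \left(-15 + 4\right) = 105 \left(-1\right) + 2 \cdot 4 \left(-11\right) = -105 - 88 = -193$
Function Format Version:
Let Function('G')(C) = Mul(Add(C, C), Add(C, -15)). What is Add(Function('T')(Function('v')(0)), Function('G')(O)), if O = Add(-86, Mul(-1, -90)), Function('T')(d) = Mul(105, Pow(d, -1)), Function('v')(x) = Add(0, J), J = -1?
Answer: -193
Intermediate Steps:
Function('v')(x) = -1 (Function('v')(x) = Add(0, -1) = -1)
O = 4 (O = Add(-86, 90) = 4)
Function('G')(C) = Mul(2, C, Add(-15, C)) (Function('G')(C) = Mul(Mul(2, C), Add(-15, C)) = Mul(2, C, Add(-15, C)))
Add(Function('T')(Function('v')(0)), Function('G')(O)) = Add(Mul(105, Pow(-1, -1)), Mul(2, 4, Add(-15, 4))) = Add(Mul(105, -1), Mul(2, 4, -11)) = Add(-105, -88) = -193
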